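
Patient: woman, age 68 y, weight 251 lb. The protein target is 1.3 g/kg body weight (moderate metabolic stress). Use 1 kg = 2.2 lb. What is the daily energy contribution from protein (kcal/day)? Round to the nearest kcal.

593 kcal/day

Weight in kg = 251 ÷ 2.2 = 114.0909 kg.
Protein = 1.3 g/kg × 114.0909 kg = 148.3182 g/day.
Protein energy = 148.3182 g × 4 kcal/g = 593.2727 kcal/day.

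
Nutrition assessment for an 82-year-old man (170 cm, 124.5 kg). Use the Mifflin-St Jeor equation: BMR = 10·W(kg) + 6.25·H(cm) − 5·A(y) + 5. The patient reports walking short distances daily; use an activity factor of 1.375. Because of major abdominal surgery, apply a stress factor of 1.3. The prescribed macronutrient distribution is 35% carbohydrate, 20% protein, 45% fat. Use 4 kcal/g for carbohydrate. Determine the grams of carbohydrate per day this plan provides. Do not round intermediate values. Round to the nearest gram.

Mifflin-St Jeor (male): BMR = 10(124.5) + 6.25(170) − 5(82) + 5 = 1245 + 1062.5 − 410 + 5 = 1902.5 kcal/day.
TEE = 1902.5 × 1.375 = 2615.9375 kcal/day.
With stress factor 1.3: 2615.9375 × 1.3 = 3400.7188 kcal/day.
Carbohydrate energy = 35% × 3400.7188 = 1190.2516 kcal.
Carbohydrate = 1190.2516 ÷ 4 kcal/g = 297.5629 g.

298 g/day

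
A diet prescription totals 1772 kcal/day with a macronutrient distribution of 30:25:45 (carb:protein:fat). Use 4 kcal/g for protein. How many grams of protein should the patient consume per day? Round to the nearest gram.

111 g/day

Protein energy = 25% × 1772 = 443 kcal.
At 4 kcal/g: 443 ÷ 4 = 110.75 g.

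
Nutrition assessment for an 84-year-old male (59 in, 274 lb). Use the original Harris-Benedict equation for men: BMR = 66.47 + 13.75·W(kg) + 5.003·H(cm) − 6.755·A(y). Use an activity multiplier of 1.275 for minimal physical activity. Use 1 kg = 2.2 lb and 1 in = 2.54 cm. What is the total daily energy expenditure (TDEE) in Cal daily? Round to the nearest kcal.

Convert to metric: weight = 274 ÷ 2.2 = 124.5455 kg; height = 59 × 2.54 = 149.86 cm.
Harris-Benedict: BMR = 66.47 + 13.75(124.5455) + 5.003(149.86) − 6.755(84) = 1961.2996 kcal/day.
TEE = BMR × activity factor = 1961.2996 × 1.275 = 2500.657 kcal/day.

2501 Cal daily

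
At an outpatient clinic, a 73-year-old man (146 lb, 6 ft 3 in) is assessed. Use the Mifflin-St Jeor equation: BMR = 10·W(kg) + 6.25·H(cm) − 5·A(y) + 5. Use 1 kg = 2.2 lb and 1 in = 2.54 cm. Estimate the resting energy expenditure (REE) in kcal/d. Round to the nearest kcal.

Convert to metric: weight = 146 ÷ 2.2 = 66.3636 kg; height = (6×12 + 3) × 2.54 = 75 × 2.54 = 190.5 cm.
Mifflin-St Jeor (male): BMR = 10(66.3636) + 6.25(190.5) − 5(73) + 5 = 663.6364 + 1190.625 − 365 + 5 = 1494.2614 kcal/day.

1494 kcal/d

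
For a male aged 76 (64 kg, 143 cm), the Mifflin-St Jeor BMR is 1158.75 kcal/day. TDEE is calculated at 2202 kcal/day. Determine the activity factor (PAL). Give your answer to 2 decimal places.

1.90

Activity factor = TEE ÷ BMR = 2202 ÷ 1158.75 = 1.9.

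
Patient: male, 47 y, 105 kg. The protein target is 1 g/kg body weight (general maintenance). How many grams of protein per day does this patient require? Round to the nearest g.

Protein = 1 g/kg × 105 kg = 105 g/day.

105 g/day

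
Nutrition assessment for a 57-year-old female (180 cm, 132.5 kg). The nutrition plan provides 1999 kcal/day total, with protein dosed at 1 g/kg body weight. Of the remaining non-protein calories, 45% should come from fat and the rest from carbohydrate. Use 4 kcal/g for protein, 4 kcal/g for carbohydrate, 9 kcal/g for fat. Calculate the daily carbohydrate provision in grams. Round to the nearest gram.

202 g/day

Protein = 1 × 132.5 = 132.5 g → 132.5 × 4 = 530 kcal.
Non-protein calories = 1999 − 530 = 1469 kcal.
Fat: 45% × 1469 = 661.05 kcal; carbohydrate: 807.95 kcal.
Carbohydrate: 807.95 kcal ÷ 4 kcal/g = 201.9875 g.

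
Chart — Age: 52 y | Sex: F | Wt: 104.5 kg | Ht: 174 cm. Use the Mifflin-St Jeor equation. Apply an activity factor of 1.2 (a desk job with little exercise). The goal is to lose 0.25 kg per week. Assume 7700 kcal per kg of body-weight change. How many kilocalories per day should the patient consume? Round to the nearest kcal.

Mifflin-St Jeor (female): BMR = 10(104.5) + 6.25(174) − 5(52) − 161 = 1045 + 1087.5 − 260 − 161 = 1711.5 kcal/day.
TEE = 1711.5 × 1.2 = 2053.8 kcal/day.
Required daily deficit = 0.25 × 7700 ÷ 7 = 275 kcal/day.
Target intake = 2053.8 − 275 = 1778.8 kcal/day.

1779 kilocalories per day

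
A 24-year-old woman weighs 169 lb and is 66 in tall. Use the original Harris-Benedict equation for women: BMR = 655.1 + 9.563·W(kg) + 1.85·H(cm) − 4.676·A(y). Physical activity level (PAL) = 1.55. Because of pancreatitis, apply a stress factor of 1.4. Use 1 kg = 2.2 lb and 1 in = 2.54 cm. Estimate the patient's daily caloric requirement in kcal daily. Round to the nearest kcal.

3445 kcal daily

Convert to metric: weight = 169 ÷ 2.2 = 76.8182 kg; height = 66 × 2.54 = 167.64 cm.
Harris-Benedict: BMR = 655.1 + 9.563(76.8182) + 1.85(167.64) − 4.676(24) = 1587.6223 kcal/day.
TEE = BMR × activity factor = 1587.6223 × 1.55 = 2460.8145 kcal/day.
Apply stress factor: 2460.8145 × 1.4 = 3445.1403 kcal/day.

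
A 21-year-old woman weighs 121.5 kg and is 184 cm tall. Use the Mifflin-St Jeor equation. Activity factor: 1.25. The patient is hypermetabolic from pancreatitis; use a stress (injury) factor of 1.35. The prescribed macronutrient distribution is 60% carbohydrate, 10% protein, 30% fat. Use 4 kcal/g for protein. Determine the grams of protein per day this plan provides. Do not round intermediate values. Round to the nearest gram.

89 g/day

Mifflin-St Jeor (female): BMR = 10(121.5) + 6.25(184) − 5(21) − 161 = 1215 + 1150 − 105 − 161 = 2099 kcal/day.
TEE = 2099 × 1.25 = 2623.75 kcal/day.
With stress factor 1.35: 2623.75 × 1.35 = 3542.0625 kcal/day.
Protein energy = 10% × 3542.0625 = 354.2063 kcal.
Protein = 354.2063 ÷ 4 kcal/g = 88.5516 g.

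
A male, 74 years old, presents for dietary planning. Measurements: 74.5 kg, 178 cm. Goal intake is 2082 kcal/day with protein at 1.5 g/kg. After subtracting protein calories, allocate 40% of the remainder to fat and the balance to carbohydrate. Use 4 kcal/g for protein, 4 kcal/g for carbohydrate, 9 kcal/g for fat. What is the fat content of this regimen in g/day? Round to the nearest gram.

73 g/day

Protein = 1.5 × 74.5 = 111.75 g → 111.75 × 4 = 447 kcal.
Non-protein calories = 2082 − 447 = 1635 kcal.
Fat: 40% × 1635 = 654 kcal; carbohydrate: 981 kcal.
Fat: 654 kcal ÷ 9 kcal/g = 72.6667 g.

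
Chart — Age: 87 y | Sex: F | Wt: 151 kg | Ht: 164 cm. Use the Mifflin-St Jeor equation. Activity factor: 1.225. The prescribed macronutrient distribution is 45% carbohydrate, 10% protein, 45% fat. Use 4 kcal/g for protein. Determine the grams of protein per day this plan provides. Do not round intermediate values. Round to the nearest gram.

Mifflin-St Jeor (female): BMR = 10(151) + 6.25(164) − 5(87) − 161 = 1510 + 1025 − 435 − 161 = 1939 kcal/day.
TEE = 1939 × 1.225 = 2375.275 kcal/day.
Protein energy = 10% × 2375.275 = 237.5275 kcal.
Protein = 237.5275 ÷ 4 kcal/g = 59.3819 g.

59 g/day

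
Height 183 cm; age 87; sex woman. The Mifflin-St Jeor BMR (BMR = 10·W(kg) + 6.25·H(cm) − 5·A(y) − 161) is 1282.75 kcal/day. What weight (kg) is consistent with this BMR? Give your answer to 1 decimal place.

73.5 kg

1282.75 = 10·W + 6.25(183) − 5(87) − 161
10·W = 1282.75 − 547.75 = 735, so W = 73.5 kg.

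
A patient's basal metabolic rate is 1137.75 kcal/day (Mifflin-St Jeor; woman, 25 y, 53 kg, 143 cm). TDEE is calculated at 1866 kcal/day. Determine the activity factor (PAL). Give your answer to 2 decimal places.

Activity factor = TEE ÷ BMR = 1866 ÷ 1137.75 = 1.64.

1.64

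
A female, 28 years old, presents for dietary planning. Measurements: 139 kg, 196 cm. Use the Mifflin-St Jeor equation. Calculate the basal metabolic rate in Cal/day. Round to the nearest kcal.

2314 Cal/day

Mifflin-St Jeor (female): BMR = 10(139) + 6.25(196) − 5(28) − 161 = 1390 + 1225 − 140 − 161 = 2314 kcal/day.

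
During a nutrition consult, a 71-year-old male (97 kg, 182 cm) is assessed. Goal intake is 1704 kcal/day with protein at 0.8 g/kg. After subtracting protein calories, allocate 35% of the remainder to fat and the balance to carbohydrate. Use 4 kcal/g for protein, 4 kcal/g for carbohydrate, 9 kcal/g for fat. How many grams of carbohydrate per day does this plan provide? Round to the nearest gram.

226 g/day

Protein = 0.8 × 97 = 77.6 g → 77.6 × 4 = 310.4 kcal.
Non-protein calories = 1704 − 310.4 = 1393.6 kcal.
Fat: 35% × 1393.6 = 487.76 kcal; carbohydrate: 905.84 kcal.
Carbohydrate: 905.84 kcal ÷ 4 kcal/g = 226.46 g.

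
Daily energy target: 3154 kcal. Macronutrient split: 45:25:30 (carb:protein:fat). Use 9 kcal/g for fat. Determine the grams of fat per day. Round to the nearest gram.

105 g/day

Fat energy = 30% × 3154 = 946.2 kcal.
At 9 kcal/g: 946.2 ÷ 9 = 105.1333 g.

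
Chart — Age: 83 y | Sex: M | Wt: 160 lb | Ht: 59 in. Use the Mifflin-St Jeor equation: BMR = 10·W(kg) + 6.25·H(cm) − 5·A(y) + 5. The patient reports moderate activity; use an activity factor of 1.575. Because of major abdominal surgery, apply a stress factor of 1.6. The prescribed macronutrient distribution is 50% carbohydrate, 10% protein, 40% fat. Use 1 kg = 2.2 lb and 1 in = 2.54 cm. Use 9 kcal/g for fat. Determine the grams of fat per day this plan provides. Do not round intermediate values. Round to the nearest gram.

140 g/day

Convert to metric: weight = 160 ÷ 2.2 = 72.7273 kg; height = 59 × 2.54 = 149.86 cm.
Mifflin-St Jeor (male): BMR = 10(72.7273) + 6.25(149.86) − 5(83) + 5 = 727.2727 + 936.625 − 415 + 5 = 1253.8977 kcal/day.
TEE = 1253.8977 × 1.575 = 1974.8889 kcal/day.
With stress factor 1.6: 1974.8889 × 1.6 = 3159.8223 kcal/day.
Fat energy = 40% × 3159.8223 = 1263.9289 kcal.
Fat = 1263.9289 ÷ 9 kcal/g = 140.4365 g.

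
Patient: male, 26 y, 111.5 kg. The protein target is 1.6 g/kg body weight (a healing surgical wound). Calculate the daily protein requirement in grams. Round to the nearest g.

178 g/day

Protein = 1.6 g/kg × 111.5 kg = 178.4 g/day.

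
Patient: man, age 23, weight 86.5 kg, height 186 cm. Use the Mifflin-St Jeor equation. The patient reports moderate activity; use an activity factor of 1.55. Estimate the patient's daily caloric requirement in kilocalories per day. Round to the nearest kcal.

2972 kilocalories per day

Mifflin-St Jeor (male): BMR = 10(86.5) + 6.25(186) − 5(23) + 5 = 865 + 1162.5 − 115 + 5 = 1917.5 kcal/day.
TEE = BMR × activity factor = 1917.5 × 1.55 = 2972.125 kcal/day.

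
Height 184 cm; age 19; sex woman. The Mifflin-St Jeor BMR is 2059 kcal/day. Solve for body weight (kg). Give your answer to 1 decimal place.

116.5 kg

2059 = 10·W + 6.25(184) − 5(19) − 161
10·W = 2059 − 894 = 1165, so W = 116.5 kg.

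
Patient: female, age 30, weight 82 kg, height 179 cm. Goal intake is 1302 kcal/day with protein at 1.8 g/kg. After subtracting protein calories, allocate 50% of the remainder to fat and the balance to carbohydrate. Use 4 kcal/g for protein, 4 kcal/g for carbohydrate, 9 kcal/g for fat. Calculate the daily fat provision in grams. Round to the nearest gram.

40 g/day

Protein = 1.8 × 82 = 147.6 g → 147.6 × 4 = 590.4 kcal.
Non-protein calories = 1302 − 590.4 = 711.6 kcal.
Fat: 50% × 711.6 = 355.8 kcal; carbohydrate: 355.8 kcal.
Fat: 355.8 kcal ÷ 9 kcal/g = 39.5333 g.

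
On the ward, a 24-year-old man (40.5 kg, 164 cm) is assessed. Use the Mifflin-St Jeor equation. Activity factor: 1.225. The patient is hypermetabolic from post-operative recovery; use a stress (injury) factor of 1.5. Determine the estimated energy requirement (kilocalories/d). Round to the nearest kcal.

Mifflin-St Jeor (male): BMR = 10(40.5) + 6.25(164) − 5(24) + 5 = 405 + 1025 − 120 + 5 = 1315 kcal/day.
TEE = BMR × activity factor = 1315 × 1.225 = 1610.875 kcal/day.
Apply stress factor: 1610.875 × 1.5 = 2416.3125 kcal/day.

2416 kilocalories/d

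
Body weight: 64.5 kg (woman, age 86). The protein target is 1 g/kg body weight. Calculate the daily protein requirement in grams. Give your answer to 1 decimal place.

Protein = 1 g/kg × 64.5 kg = 64.5 g/day.

64.5 g/day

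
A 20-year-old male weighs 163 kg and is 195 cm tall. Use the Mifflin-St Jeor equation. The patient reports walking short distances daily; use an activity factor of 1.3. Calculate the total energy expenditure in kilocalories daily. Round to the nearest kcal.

3580 kilocalories daily

Mifflin-St Jeor (male): BMR = 10(163) + 6.25(195) − 5(20) + 5 = 1630 + 1218.75 − 100 + 5 = 2753.75 kcal/day.
TEE = BMR × activity factor = 2753.75 × 1.3 = 3579.875 kcal/day.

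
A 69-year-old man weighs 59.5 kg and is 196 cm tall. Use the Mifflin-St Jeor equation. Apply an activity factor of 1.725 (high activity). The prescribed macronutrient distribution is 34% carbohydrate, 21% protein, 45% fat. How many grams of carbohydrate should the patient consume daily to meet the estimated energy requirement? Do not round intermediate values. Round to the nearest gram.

217 g/day

Mifflin-St Jeor (male): BMR = 10(59.5) + 6.25(196) − 5(69) + 5 = 595 + 1225 − 345 + 5 = 1480 kcal/day.
TEE = 1480 × 1.725 = 2553 kcal/day.
Carbohydrate energy = 34% × 2553 = 868.02 kcal.
Carbohydrate = 868.02 ÷ 4 kcal/g = 217.005 g.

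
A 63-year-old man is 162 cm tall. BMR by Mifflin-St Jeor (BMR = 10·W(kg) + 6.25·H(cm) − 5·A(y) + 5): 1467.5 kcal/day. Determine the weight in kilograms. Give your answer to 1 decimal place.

76.5 kg

1467.5 = 10·W + 6.25(162) − 5(63) + 5
10·W = 1467.5 − 702.5 = 765, so W = 76.5 kg.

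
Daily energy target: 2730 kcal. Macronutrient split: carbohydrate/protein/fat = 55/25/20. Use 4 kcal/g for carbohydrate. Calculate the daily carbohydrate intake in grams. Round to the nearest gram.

Carbohydrate energy = 55% × 2730 = 1501.5 kcal.
At 4 kcal/g: 1501.5 ÷ 4 = 375.375 g.

375 g/day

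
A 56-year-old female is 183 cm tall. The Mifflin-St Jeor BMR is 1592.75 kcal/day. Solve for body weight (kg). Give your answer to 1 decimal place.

1592.75 = 10·W + 6.25(183) − 5(56) − 161
10·W = 1592.75 − 702.75 = 890, so W = 89 kg.

89.0 kg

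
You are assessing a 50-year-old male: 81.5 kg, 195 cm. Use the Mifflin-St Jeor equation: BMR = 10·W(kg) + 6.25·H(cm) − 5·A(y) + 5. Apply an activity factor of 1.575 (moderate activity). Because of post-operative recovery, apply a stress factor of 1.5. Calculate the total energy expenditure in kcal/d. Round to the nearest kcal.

Mifflin-St Jeor (male): BMR = 10(81.5) + 6.25(195) − 5(50) + 5 = 815 + 1218.75 − 250 + 5 = 1788.75 kcal/day.
TEE = BMR × activity factor = 1788.75 × 1.575 = 2817.2813 kcal/day.
Apply stress factor: 2817.2813 × 1.5 = 4225.9219 kcal/day.

4226 kcal/d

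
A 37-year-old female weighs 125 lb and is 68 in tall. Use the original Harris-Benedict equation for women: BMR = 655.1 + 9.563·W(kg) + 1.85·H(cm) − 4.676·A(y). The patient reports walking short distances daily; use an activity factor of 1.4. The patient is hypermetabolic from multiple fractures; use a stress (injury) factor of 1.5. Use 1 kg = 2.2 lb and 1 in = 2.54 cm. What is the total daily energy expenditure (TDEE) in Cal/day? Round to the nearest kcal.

2824 Cal/day

Convert to metric: weight = 125 ÷ 2.2 = 56.8182 kg; height = 68 × 2.54 = 172.72 cm.
Harris-Benedict: BMR = 655.1 + 9.563(56.8182) + 1.85(172.72) − 4.676(37) = 1344.9723 kcal/day.
TEE = BMR × activity factor = 1344.9723 × 1.4 = 1882.9612 kcal/day.
Apply stress factor: 1882.9612 × 1.5 = 2824.4418 kcal/day.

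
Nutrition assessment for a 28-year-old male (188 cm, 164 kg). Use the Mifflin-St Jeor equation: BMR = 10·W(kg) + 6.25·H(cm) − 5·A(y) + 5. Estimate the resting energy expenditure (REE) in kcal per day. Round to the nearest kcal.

Mifflin-St Jeor (male): BMR = 10(164) + 6.25(188) − 5(28) + 5 = 1640 + 1175 − 140 + 5 = 2680 kcal/day.

2680 kcal per day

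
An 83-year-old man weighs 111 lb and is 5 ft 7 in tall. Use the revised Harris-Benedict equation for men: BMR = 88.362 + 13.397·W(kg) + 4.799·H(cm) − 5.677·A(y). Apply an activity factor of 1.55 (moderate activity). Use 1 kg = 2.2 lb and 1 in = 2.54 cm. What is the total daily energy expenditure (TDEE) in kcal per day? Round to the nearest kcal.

Convert to metric: weight = 111 ÷ 2.2 = 50.4545 kg; height = (5×12 + 7) × 2.54 = 67 × 2.54 = 170.18 cm.
Harris-Benedict: BMR = 88.362 + 13.397(50.4545) + 4.799(170.18) − 5.677(83) = 1109.8044 kcal/day.
TEE = BMR × activity factor = 1109.8044 × 1.55 = 1720.1968 kcal/day.

1720 kcal per day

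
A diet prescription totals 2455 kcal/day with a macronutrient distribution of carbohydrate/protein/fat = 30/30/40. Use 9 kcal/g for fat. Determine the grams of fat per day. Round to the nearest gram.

Fat energy = 40% × 2455 = 982 kcal.
At 9 kcal/g: 982 ÷ 9 = 109.1111 g.

109 g/day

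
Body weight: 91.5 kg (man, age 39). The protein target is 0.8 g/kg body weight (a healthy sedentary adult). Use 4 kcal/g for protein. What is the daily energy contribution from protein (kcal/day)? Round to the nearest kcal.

Protein = 0.8 g/kg × 91.5 kg = 73.2 g/day.
Protein energy = 73.2 g × 4 kcal/g = 292.8 kcal/day.

293 kcal/day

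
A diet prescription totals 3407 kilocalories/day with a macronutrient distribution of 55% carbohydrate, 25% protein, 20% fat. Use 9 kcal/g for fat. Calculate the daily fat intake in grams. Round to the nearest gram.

Fat energy = 20% × 3407 = 681.4 kcal.
At 9 kcal/g: 681.4 ÷ 9 = 75.7111 g.

76 g/day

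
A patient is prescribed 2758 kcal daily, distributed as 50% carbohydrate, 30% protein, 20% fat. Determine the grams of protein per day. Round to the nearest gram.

Protein energy = 30% × 2758 = 827.4 kcal.
At 4 kcal/g: 827.4 ÷ 4 = 206.85 g.

207 g/day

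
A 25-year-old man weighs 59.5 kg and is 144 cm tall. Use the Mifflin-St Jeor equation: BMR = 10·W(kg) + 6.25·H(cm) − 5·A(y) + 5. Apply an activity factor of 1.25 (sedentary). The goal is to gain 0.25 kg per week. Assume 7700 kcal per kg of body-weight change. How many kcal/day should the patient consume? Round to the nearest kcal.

Mifflin-St Jeor (male): BMR = 10(59.5) + 6.25(144) − 5(25) + 5 = 595 + 900 − 125 + 5 = 1375 kcal/day.
TEE = 1375 × 1.25 = 1718.75 kcal/day.
Required daily surplus = 0.25 × 7700 ÷ 7 = 275 kcal/day.
Target intake = 1718.75 + 275 = 1993.75 kcal/day.

1994 kcal/day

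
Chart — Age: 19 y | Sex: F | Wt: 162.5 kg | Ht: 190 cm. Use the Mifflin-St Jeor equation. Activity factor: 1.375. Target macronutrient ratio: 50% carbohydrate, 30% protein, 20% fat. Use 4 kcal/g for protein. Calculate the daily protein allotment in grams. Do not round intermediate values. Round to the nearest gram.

Mifflin-St Jeor (female): BMR = 10(162.5) + 6.25(190) − 5(19) − 161 = 1625 + 1187.5 − 95 − 161 = 2556.5 kcal/day.
TEE = 2556.5 × 1.375 = 3515.1875 kcal/day.
Protein energy = 30% × 3515.1875 = 1054.5563 kcal.
Protein = 1054.5563 ÷ 4 kcal/g = 263.6391 g.

264 g/day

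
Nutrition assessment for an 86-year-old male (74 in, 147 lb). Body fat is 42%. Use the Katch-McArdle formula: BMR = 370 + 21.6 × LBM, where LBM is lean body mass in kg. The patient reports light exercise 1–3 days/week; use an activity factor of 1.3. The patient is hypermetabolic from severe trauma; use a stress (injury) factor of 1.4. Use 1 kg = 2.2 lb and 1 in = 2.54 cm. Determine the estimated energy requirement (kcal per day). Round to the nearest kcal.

2197 kcal per day

Convert to metric: weight = 147 ÷ 2.2 = 66.8182 kg; height = 74 × 2.54 = 187.96 cm.
LBM = 66.8182 × (1 − 0.42) = 38.7545 kg. Katch-McArdle: BMR = 370 + 21.6 × 38.7545 = 1207.0982 kcal/day.
TEE = BMR × activity factor = 1207.0982 × 1.3 = 1569.2276 kcal/day.
Apply stress factor: 1569.2276 × 1.4 = 2196.9187 kcal/day.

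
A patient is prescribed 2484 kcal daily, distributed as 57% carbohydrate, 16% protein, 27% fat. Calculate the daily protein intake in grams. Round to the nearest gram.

99 g/day

Protein energy = 16% × 2484 = 397.44 kcal.
At 4 kcal/g: 397.44 ÷ 4 = 99.36 g.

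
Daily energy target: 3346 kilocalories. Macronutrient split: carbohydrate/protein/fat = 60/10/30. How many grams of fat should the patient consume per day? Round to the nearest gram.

Fat energy = 30% × 3346 = 1003.8 kcal.
At 9 kcal/g: 1003.8 ÷ 9 = 111.5333 g.

112 g/day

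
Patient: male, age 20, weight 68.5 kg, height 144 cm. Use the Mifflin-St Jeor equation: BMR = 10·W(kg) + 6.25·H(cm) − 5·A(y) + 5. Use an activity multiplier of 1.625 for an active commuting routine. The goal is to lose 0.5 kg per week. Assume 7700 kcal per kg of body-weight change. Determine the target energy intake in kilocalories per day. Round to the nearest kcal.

1871 kilocalories per day

Mifflin-St Jeor (male): BMR = 10(68.5) + 6.25(144) − 5(20) + 5 = 685 + 900 − 100 + 5 = 1490 kcal/day.
TEE = 1490 × 1.625 = 2421.25 kcal/day.
Required daily deficit = 0.5 × 7700 ÷ 7 = 550 kcal/day.
Target intake = 2421.25 − 550 = 1871.25 kcal/day.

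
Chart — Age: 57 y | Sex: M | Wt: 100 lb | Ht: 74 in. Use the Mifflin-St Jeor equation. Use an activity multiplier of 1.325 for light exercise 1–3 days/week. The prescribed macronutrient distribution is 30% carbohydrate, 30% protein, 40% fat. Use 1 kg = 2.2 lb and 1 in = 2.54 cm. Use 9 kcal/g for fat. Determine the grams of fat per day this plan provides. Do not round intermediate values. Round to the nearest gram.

Convert to metric: weight = 100 ÷ 2.2 = 45.4545 kg; height = 74 × 2.54 = 187.96 cm.
Mifflin-St Jeor (male): BMR = 10(45.4545) + 6.25(187.96) − 5(57) + 5 = 454.5455 + 1174.75 − 285 + 5 = 1349.2955 kcal/day.
TEE = 1349.2955 × 1.325 = 1787.8165 kcal/day.
Fat energy = 40% × 1787.8165 = 715.1266 kcal.
Fat = 715.1266 ÷ 9 kcal/g = 79.4585 g.

79 g/day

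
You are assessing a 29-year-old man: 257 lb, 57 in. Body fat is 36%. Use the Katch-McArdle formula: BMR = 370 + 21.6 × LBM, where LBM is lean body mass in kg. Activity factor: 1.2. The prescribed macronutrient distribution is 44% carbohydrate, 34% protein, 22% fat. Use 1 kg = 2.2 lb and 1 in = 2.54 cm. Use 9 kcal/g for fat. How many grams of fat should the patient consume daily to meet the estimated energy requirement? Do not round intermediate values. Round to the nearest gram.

Convert to metric: weight = 257 ÷ 2.2 = 116.8182 kg; height = 57 × 2.54 = 144.78 cm.
LBM = 116.8182 × (1 − 0.36) = 74.7636 kg. Katch-McArdle: BMR = 370 + 21.6 × 74.7636 = 1984.8945 kcal/day.
TEE = 1984.8945 × 1.2 = 2381.8735 kcal/day.
Fat energy = 22% × 2381.8735 = 524.0122 kcal.
Fat = 524.0122 ÷ 9 kcal/g = 58.2236 g.

58 g/day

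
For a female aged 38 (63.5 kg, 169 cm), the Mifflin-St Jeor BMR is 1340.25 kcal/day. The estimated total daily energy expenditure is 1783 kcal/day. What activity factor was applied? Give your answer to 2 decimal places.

Activity factor = TEE ÷ BMR = 1783 ÷ 1340.25 = 1.33.

1.33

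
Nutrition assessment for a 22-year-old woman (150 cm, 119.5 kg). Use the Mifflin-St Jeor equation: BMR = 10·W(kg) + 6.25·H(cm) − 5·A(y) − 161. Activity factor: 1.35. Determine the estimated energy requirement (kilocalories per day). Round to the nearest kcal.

Mifflin-St Jeor (female): BMR = 10(119.5) + 6.25(150) − 5(22) − 161 = 1195 + 937.5 − 110 − 161 = 1861.5 kcal/day.
TEE = BMR × activity factor = 1861.5 × 1.35 = 2513.025 kcal/day.

2513 kilocalories per day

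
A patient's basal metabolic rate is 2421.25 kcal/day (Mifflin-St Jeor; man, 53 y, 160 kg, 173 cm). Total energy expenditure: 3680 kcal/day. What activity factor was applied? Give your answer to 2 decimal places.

Activity factor = TEE ÷ BMR = 3680 ÷ 2421.25 = 1.52.

1.52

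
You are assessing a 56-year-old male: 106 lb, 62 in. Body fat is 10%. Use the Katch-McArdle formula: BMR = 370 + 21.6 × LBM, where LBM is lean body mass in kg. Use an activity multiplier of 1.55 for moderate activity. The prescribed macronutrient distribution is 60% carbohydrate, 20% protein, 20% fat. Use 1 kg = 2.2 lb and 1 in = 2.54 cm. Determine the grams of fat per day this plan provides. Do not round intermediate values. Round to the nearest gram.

Convert to metric: weight = 106 ÷ 2.2 = 48.1818 kg; height = 62 × 2.54 = 157.48 cm.
LBM = 48.1818 × (1 − 0.1) = 43.3636 kg. Katch-McArdle: BMR = 370 + 21.6 × 43.3636 = 1306.6545 kcal/day.
TEE = 1306.6545 × 1.55 = 2025.3145 kcal/day.
Fat energy = 20% × 2025.3145 = 405.0629 kcal.
Fat = 405.0629 ÷ 9 kcal/g = 45.007 g.

45 g/day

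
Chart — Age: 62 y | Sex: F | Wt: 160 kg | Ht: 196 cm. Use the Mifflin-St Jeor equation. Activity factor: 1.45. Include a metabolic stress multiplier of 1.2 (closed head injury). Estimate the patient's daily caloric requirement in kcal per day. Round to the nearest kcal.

Mifflin-St Jeor (female): BMR = 10(160) + 6.25(196) − 5(62) − 161 = 1600 + 1225 − 310 − 161 = 2354 kcal/day.
TEE = BMR × activity factor = 2354 × 1.45 = 3413.3 kcal/day.
Apply stress factor: 3413.3 × 1.2 = 4095.96 kcal/day.

4096 kcal per day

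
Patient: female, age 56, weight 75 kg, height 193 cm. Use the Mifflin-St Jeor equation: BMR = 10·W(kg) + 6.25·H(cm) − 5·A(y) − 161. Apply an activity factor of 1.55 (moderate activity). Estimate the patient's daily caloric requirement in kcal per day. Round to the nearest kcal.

Mifflin-St Jeor (female): BMR = 10(75) + 6.25(193) − 5(56) − 161 = 750 + 1206.25 − 280 − 161 = 1515.25 kcal/day.
TEE = BMR × activity factor = 1515.25 × 1.55 = 2348.6375 kcal/day.

2349 kcal per day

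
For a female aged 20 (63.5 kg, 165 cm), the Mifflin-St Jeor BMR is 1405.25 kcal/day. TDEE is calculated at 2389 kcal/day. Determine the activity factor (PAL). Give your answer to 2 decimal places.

1.70

Activity factor = TEE ÷ BMR = 2389 ÷ 1405.25 = 1.7.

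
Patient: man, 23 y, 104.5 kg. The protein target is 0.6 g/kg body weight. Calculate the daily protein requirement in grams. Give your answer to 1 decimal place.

62.7 g/day

Protein = 0.6 g/kg × 104.5 kg = 62.7 g/day.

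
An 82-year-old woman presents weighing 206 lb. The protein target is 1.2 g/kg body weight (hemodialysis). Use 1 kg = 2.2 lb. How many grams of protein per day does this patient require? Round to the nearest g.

Weight in kg = 206 ÷ 2.2 = 93.6364 kg.
Protein = 1.2 g/kg × 93.6364 kg = 112.3636 g/day.

112 g/day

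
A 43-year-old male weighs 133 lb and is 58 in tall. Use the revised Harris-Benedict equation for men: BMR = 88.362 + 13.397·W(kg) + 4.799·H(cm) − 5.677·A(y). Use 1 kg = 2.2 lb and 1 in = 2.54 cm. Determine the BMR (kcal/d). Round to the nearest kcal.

Convert to metric: weight = 133 ÷ 2.2 = 60.4545 kg; height = 58 × 2.54 = 147.32 cm.
Harris-Benedict: BMR = 88.362 + 13.397(60.4545) + 4.799(147.32) − 5.677(43) = 1361.1492 kcal/day.

1361 kcal/d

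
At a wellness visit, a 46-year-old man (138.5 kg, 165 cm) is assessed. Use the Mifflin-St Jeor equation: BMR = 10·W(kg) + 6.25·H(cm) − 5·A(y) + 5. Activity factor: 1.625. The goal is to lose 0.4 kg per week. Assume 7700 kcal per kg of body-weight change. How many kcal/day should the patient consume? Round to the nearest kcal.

3121 kcal/day

Mifflin-St Jeor (male): BMR = 10(138.5) + 6.25(165) − 5(46) + 5 = 1385 + 1031.25 − 230 + 5 = 2191.25 kcal/day.
TEE = 2191.25 × 1.625 = 3560.7813 kcal/day.
Required daily deficit = 0.4 × 7700 ÷ 7 = 440 kcal/day.
Target intake = 3560.7813 − 440 = 3120.7813 kcal/day.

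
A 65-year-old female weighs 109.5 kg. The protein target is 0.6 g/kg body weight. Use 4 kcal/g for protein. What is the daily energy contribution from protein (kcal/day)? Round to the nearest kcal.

Protein = 0.6 g/kg × 109.5 kg = 65.7 g/day.
Protein energy = 65.7 g × 4 kcal/g = 262.8 kcal/day.

263 kcal/day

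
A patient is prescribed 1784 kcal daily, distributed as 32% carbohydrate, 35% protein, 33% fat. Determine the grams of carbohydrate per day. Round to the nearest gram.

Carbohydrate energy = 32% × 1784 = 570.88 kcal.
At 4 kcal/g: 570.88 ÷ 4 = 142.72 g.

143 g/day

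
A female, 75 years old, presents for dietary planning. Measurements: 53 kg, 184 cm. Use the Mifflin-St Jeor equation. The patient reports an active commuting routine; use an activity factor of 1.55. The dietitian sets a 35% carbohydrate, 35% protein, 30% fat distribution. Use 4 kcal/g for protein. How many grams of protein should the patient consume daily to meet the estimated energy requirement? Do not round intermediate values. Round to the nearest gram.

Mifflin-St Jeor (female): BMR = 10(53) + 6.25(184) − 5(75) − 161 = 530 + 1150 − 375 − 161 = 1144 kcal/day.
TEE = 1144 × 1.55 = 1773.2 kcal/day.
Protein energy = 35% × 1773.2 = 620.62 kcal.
Protein = 620.62 ÷ 4 kcal/g = 155.155 g.

155 g/day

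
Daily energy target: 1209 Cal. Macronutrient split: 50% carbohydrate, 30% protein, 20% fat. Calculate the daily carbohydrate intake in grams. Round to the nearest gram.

151 g/day

Carbohydrate energy = 50% × 1209 = 604.5 kcal.
At 4 kcal/g: 604.5 ÷ 4 = 151.125 g.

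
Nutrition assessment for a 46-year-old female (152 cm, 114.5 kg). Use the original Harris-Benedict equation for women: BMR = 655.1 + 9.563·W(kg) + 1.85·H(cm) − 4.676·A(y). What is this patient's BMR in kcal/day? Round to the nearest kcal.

Harris-Benedict: BMR = 655.1 + 9.563(114.5) + 1.85(152) − 4.676(46) = 1816.1675 kcal/day.

1816 kcal/day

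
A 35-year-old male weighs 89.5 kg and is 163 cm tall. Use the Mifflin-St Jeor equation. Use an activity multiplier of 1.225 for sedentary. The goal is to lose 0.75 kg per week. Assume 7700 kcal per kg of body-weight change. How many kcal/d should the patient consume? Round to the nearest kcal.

1311 kcal/d

Mifflin-St Jeor (male): BMR = 10(89.5) + 6.25(163) − 5(35) + 5 = 895 + 1018.75 − 175 + 5 = 1743.75 kcal/day.
TEE = 1743.75 × 1.225 = 2136.0938 kcal/day.
Required daily deficit = 0.75 × 7700 ÷ 7 = 825 kcal/day.
Target intake = 2136.0938 − 825 = 1311.0938 kcal/day.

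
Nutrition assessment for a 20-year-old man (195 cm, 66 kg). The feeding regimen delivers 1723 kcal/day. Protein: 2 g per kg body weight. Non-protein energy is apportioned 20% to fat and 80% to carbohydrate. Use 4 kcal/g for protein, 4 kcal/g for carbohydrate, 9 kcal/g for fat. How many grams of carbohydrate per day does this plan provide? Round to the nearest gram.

239 g/day

Protein = 2 × 66 = 132 g → 132 × 4 = 528 kcal.
Non-protein calories = 1723 − 528 = 1195 kcal.
Fat: 20% × 1195 = 239 kcal; carbohydrate: 956 kcal.
Carbohydrate: 956 kcal ÷ 4 kcal/g = 239 g.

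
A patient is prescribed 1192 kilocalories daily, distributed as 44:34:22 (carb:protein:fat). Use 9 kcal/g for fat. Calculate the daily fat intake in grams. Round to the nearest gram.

Fat energy = 22% × 1192 = 262.24 kcal.
At 9 kcal/g: 262.24 ÷ 9 = 29.1378 g.

29 g/day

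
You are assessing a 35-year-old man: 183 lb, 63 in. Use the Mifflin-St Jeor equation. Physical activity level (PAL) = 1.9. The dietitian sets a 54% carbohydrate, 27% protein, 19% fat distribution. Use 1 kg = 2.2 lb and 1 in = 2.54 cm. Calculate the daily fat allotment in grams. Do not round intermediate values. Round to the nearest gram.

Convert to metric: weight = 183 ÷ 2.2 = 83.1818 kg; height = 63 × 2.54 = 160.02 cm.
Mifflin-St Jeor (male): BMR = 10(83.1818) + 6.25(160.02) − 5(35) + 5 = 831.8182 + 1000.125 − 175 + 5 = 1661.9432 kcal/day.
TEE = 1661.9432 × 1.9 = 3157.692 kcal/day.
Fat energy = 19% × 3157.692 = 599.9615 kcal.
Fat = 599.9615 ÷ 9 kcal/g = 66.6624 g.

67 g/day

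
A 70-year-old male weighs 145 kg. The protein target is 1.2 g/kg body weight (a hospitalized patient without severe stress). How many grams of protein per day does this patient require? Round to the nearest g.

174 g/day

Protein = 1.2 g/kg × 145 kg = 174 g/day.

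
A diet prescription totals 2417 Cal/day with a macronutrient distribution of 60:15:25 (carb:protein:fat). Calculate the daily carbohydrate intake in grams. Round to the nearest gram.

Carbohydrate energy = 60% × 2417 = 1450.2 kcal.
At 4 kcal/g: 1450.2 ÷ 4 = 362.55 g.

363 g/day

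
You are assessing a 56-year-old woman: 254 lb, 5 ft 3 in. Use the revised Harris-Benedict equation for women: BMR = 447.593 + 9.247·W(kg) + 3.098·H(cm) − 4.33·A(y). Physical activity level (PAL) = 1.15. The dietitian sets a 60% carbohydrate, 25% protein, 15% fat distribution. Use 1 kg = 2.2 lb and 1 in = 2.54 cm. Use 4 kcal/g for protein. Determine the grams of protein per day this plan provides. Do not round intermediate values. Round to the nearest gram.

Convert to metric: weight = 254 ÷ 2.2 = 115.4545 kg; height = (5×12 + 3) × 2.54 = 63 × 2.54 = 160.02 cm.
Harris-Benedict: BMR = 447.593 + 9.247(115.4545) + 3.098(160.02) − 4.33(56) = 1768.4631 kcal/day.
TEE = 1768.4631 × 1.15 = 2033.7326 kcal/day.
Protein energy = 25% × 2033.7326 = 508.4332 kcal.
Protein = 508.4332 ÷ 4 kcal/g = 127.1083 g.

127 g/day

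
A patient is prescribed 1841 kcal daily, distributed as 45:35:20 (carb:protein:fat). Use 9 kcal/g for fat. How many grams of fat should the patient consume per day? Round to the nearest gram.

41 g/day

Fat energy = 20% × 1841 = 368.2 kcal.
At 9 kcal/g: 368.2 ÷ 9 = 40.9111 g.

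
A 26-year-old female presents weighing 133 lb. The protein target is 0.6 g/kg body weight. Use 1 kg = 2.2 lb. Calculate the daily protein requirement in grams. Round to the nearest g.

Weight in kg = 133 ÷ 2.2 = 60.4545 kg.
Protein = 0.6 g/kg × 60.4545 kg = 36.2727 g/day.

36 g/day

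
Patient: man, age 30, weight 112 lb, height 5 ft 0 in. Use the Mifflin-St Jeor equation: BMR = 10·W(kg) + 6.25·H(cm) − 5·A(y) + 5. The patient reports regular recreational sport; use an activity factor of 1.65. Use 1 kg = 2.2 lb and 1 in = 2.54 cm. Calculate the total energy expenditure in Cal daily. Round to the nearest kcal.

Convert to metric: weight = 112 ÷ 2.2 = 50.9091 kg; height = (5×12 + 0) × 2.54 = 60 × 2.54 = 152.4 cm.
Mifflin-St Jeor (male): BMR = 10(50.9091) + 6.25(152.4) − 5(30) + 5 = 509.0909 + 952.5 − 150 + 5 = 1316.5909 kcal/day.
TEE = BMR × activity factor = 1316.5909 × 1.65 = 2172.375 kcal/day.

2172 Cal daily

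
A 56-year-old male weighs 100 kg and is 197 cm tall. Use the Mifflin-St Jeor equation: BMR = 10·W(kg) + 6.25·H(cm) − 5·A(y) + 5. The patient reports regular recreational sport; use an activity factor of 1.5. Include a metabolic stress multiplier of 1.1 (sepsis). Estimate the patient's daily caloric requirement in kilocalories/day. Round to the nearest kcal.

3228 kilocalories/day

Mifflin-St Jeor (male): BMR = 10(100) + 6.25(197) − 5(56) + 5 = 1000 + 1231.25 − 280 + 5 = 1956.25 kcal/day.
TEE = BMR × activity factor = 1956.25 × 1.5 = 2934.375 kcal/day.
Apply stress factor: 2934.375 × 1.1 = 3227.8125 kcal/day.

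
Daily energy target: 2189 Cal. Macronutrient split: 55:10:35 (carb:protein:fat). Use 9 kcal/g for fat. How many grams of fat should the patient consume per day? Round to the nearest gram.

Fat energy = 35% × 2189 = 766.15 kcal.
At 9 kcal/g: 766.15 ÷ 9 = 85.1278 g.

85 g/day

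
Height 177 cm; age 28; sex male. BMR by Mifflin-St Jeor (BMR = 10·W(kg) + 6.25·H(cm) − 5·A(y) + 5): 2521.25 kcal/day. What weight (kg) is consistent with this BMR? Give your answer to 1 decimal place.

155.0 kg

2521.25 = 10·W + 6.25(177) − 5(28) + 5
10·W = 2521.25 − 971.25 = 1550, so W = 155 kg.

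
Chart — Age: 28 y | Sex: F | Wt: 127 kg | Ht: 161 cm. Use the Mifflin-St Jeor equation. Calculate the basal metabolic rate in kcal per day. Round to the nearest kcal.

1975 kcal per day

Mifflin-St Jeor (female): BMR = 10(127) + 6.25(161) − 5(28) − 161 = 1270 + 1006.25 − 140 − 161 = 1975.25 kcal/day.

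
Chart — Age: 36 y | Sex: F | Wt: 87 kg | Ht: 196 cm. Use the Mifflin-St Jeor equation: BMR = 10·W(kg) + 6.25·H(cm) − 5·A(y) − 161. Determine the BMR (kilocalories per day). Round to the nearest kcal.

1754 kilocalories per day

Mifflin-St Jeor (female): BMR = 10(87) + 6.25(196) − 5(36) − 161 = 870 + 1225 − 180 − 161 = 1754 kcal/day.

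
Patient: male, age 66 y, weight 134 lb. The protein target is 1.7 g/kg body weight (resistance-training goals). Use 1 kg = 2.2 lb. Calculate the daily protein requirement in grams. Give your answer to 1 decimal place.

103.5 g/day

Weight in kg = 134 ÷ 2.2 = 60.9091 kg.
Protein = 1.7 g/kg × 60.9091 kg = 103.5455 g/day.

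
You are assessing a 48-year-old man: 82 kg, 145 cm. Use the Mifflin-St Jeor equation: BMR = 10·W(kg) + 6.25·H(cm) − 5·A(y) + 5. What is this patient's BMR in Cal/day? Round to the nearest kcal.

Mifflin-St Jeor (male): BMR = 10(82) + 6.25(145) − 5(48) + 5 = 820 + 906.25 − 240 + 5 = 1491.25 kcal/day.

1491 Cal/day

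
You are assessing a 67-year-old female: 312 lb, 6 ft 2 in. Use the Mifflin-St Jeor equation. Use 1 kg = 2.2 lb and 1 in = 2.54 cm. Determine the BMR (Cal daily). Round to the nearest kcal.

2097 Cal daily

Convert to metric: weight = 312 ÷ 2.2 = 141.8182 kg; height = (6×12 + 2) × 2.54 = 74 × 2.54 = 187.96 cm.
Mifflin-St Jeor (female): BMR = 10(141.8182) + 6.25(187.96) − 5(67) − 161 = 1418.1818 + 1174.75 − 335 − 161 = 2096.9318 kcal/day.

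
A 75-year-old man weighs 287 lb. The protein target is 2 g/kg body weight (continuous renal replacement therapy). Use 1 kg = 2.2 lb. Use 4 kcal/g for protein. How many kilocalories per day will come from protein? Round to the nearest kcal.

Weight in kg = 287 ÷ 2.2 = 130.4545 kg.
Protein = 2 g/kg × 130.4545 kg = 260.9091 g/day.
Protein energy = 260.9091 g × 4 kcal/g = 1043.6364 kcal/day.

1044 kcal/day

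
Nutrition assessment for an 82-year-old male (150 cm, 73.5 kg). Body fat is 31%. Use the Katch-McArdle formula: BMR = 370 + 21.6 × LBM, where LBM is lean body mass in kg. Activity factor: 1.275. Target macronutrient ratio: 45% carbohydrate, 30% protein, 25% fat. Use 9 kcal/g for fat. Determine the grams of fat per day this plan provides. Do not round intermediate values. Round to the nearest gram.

LBM = 73.5 × (1 − 0.31) = 50.715 kg. Katch-McArdle: BMR = 370 + 21.6 × 50.715 = 1465.444 kcal/day.
TEE = 1465.444 × 1.275 = 1868.4411 kcal/day.
Fat energy = 25% × 1868.4411 = 467.1103 kcal.
Fat = 467.1103 ÷ 9 kcal/g = 51.9011 g.

52 g/day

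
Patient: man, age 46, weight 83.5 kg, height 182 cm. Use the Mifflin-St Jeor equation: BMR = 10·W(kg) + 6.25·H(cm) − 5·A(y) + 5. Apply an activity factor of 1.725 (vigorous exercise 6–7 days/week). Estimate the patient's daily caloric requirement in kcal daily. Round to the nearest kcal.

Mifflin-St Jeor (male): BMR = 10(83.5) + 6.25(182) − 5(46) + 5 = 835 + 1137.5 − 230 + 5 = 1747.5 kcal/day.
TEE = BMR × activity factor = 1747.5 × 1.725 = 3014.4375 kcal/day.

3014 kcal daily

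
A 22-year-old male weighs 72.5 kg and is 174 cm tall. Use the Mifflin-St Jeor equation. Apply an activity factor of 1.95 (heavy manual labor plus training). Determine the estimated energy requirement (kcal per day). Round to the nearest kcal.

Mifflin-St Jeor (male): BMR = 10(72.5) + 6.25(174) − 5(22) + 5 = 725 + 1087.5 − 110 + 5 = 1707.5 kcal/day.
TEE = BMR × activity factor = 1707.5 × 1.95 = 3329.625 kcal/day.

3330 kcal per day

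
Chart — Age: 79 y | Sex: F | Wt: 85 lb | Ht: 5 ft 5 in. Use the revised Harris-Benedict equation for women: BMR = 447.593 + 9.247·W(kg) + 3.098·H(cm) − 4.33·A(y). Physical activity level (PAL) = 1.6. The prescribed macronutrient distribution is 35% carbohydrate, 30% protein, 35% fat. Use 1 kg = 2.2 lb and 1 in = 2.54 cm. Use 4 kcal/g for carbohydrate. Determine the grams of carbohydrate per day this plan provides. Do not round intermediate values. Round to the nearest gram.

Convert to metric: weight = 85 ÷ 2.2 = 38.6364 kg; height = (5×12 + 5) × 2.54 = 65 × 2.54 = 165.1 cm.
Harris-Benedict: BMR = 447.593 + 9.247(38.6364) + 3.098(165.1) − 4.33(79) = 974.2733 kcal/day.
TEE = 974.2733 × 1.6 = 1558.8372 kcal/day.
Carbohydrate energy = 35% × 1558.8372 = 545.593 kcal.
Carbohydrate = 545.593 ÷ 4 kcal/g = 136.3983 g.

136 g/day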